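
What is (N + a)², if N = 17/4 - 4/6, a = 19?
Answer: 73441/144 ≈ 510.01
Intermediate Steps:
N = 43/12 (N = 17*(¼) - 4*⅙ = 17/4 - ⅔ = 43/12 ≈ 3.5833)
(N + a)² = (43/12 + 19)² = (271/12)² = 73441/144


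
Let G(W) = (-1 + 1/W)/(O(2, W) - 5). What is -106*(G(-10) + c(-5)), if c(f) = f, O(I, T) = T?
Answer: 39167/75 ≈ 522.23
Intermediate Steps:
G(W) = (-1 + 1/W)/(-5 + W) (G(W) = (-1 + 1/W)/(W - 5) = (-1 + 1/W)/(-5 + W))
-106*(G(-10) + c(-5)) = -106*((1 - 1*(-10))/((-10)*(-5 - 10)) - 5) = -106*(-⅒*(1 + 10)/(-15) - 5) = -106*(-⅒*(-1/15)*11 - 5) = -106*(11/150 - 5) = -106*(-739/150) = 39167/75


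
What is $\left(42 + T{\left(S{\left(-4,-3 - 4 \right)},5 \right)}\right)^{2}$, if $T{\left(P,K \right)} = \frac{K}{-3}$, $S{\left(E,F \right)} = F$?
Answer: $\frac{14641}{9} \approx 1626.8$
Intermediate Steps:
$T{\left(P,K \right)} = - \frac{K}{3}$ ($T{\left(P,K \right)} = K \left(- \frac{1}{3}\right) = - \frac{K}{3}$)
$\left(42 + T{\left(S{\left(-4,-3 - 4 \right)},5 \right)}\right)^{2} = \left(42 - \frac{5}{3}\right)^{2} = \left(\frac{121}{3}\right)^{2} = \frac{14641}{9}$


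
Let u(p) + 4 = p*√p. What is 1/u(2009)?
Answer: 4/8108486713 + 14063*√41/8108486713 ≈ 1.1106e-5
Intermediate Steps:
u(p) = -4 + p^(3/2) (u(p) = -4 + p*√p = -4 + p^(3/2))
1/u(2009) = 1/(-4 + 2009^(3/2)) = 1/(-4 + 14063*√41)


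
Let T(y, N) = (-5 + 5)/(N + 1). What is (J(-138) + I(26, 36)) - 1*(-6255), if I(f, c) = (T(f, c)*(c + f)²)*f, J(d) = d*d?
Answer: 25299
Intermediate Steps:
T(y, N) = 0 (T(y, N) = 0/(1 + N) = 0)
J(d) = d²
I(f, c) = 0 (I(f, c) = (0*(c + f)²)*f = 0*f = 0)
(J(-138) + I(26, 36)) - 1*(-6255) = ((-138)² + 0) - 1*(-6255) = (19044 + 0) + 6255 = 19044 + 6255 = 25299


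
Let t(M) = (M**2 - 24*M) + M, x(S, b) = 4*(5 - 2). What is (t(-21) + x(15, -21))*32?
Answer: 29952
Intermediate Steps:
x(S, b) = 12 (x(S, b) = 4*3 = 12)
t(M) = M**2 - 23*M
(t(-21) + x(15, -21))*32 = (-21*(-23 - 21) + 12)*32 = (-21*(-44) + 12)*32 = (924 + 12)*32 = 936*32 = 29952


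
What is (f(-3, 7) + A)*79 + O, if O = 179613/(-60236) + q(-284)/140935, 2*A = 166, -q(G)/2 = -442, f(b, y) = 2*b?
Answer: 51615520385249/8489360660 ≈ 6080.0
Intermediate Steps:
q(G) = 884 (q(G) = -2*(-442) = 884)
A = 83 (A = (½)*166 = 83)
O = -25260509531/8489360660 (O = 179613/(-60236) + 884/140935 = 179613*(-1/60236) + 884*(1/140935) = -179613/60236 + 884/140935 = -25260509531/8489360660 ≈ -2.9755)
(f(-3, 7) + A)*79 + O = (2*(-3) + 83)*79 - 25260509531/8489360660 = (-6 + 83)*79 - 25260509531/8489360660 = 77*79 - 25260509531/8489360660 = 6083 - 25260509531/8489360660 = 51615520385249/8489360660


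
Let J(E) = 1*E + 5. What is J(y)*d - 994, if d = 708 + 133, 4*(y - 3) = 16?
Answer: 9098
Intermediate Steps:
y = 7 (y = 3 + (1/4)*16 = 3 + 4 = 7)
d = 841
J(E) = 5 + E (J(E) = E + 5 = 5 + E)
J(y)*d - 994 = (5 + 7)*841 - 994 = 12*841 - 994 = 10092 - 994 = 9098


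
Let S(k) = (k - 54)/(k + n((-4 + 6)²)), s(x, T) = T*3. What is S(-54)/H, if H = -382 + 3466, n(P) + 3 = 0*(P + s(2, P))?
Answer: 3/4883 ≈ 0.00061438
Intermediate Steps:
s(x, T) = 3*T
n(P) = -3 (n(P) = -3 + 0*(P + 3*P) = -3 + 0*(4*P) = -3 + 0 = -3)
S(k) = (-54 + k)/(-3 + k) (S(k) = (k - 54)/(k - 3) = (-54 + k)/(-3 + k))
H = 3084
S(-54)/H = ((-54 - 54)/(-3 - 54))/3084 = (-108/(-57))*(1/3084) = -1/57*(-108)*(1/3084) = (36/19)*(1/3084) = 3/4883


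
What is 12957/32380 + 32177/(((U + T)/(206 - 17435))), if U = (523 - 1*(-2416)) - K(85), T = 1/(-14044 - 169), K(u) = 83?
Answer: -255133405887228081/1314379548260 ≈ -1.9411e+5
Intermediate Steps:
T = -1/14213 (T = 1/(-14213) = -1/14213 ≈ -7.0358e-5)
U = 2856 (U = (523 - 1*(-2416)) - 1*83 = (523 + 2416) - 83 = 2939 - 83 = 2856)
12957/32380 + 32177/(((U + T)/(206 - 17435))) = 12957/32380 + 32177/(((2856 - 1/14213)/(206 - 17435))) = 12957*(1/32380) + 32177/(((40592327/14213)/(-17229))) = 12957/32380 + 32177/(((40592327/14213)*(-1/17229))) = 12957/32380 + 32177/(-40592327/244875777) = 12957/32380 + 32177*(-244875777/40592327) = 12957/32380 - 7879367876529/40592327 = -255133405887228081/1314379548260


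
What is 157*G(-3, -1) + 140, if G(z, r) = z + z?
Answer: -802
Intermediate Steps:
G(z, r) = 2*z
157*G(-3, -1) + 140 = 157*(2*(-3)) + 140 = 157*(-6) + 140 = -942 + 140 = -802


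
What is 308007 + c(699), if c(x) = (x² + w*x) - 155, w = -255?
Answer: 618208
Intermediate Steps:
c(x) = -155 + x² - 255*x (c(x) = (x² - 255*x) - 155 = -155 + x² - 255*x)
308007 + c(699) = 308007 + (-155 + 699² - 255*699) = 308007 + (-155 + 488601 - 178245) = 308007 + 310201 = 618208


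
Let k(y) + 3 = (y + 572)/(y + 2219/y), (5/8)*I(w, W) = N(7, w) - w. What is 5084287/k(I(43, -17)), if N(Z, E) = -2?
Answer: -37638976661/58209 ≈ -6.4662e+5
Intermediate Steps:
I(w, W) = -16/5 - 8*w/5 (I(w, W) = 8*(-2 - w)/5 = -16/5 - 8*w/5)
k(y) = -3 + (572 + y)/(y + 2219/y) (k(y) = -3 + (y + 572)/(y + 2219/y) = -3 + (572 + y)/(y + 2219/y))
5084287/k(I(43, -17)) = 5084287/(((-6657 - 2*(-16/5 - 8/5*43)² + 572*(-16/5 - 8/5*43))/(2219 + (-16/5 - 8/5*43)²))) = 5084287/(((-6657 - 2*(-16/5 - 344/5)² + 572*(-16/5 - 344/5))/(2219 + (-16/5 - 344/5)²))) = 5084287/(((-6657 - 2*(-72)² + 572*(-72))/(2219 + (-72)²))) = 5084287/(((-6657 - 2*5184 - 41184)/(2219 + 5184))) = 5084287/(((-6657 - 10368 - 41184)/7403)) = 5084287/(((1/7403)*(-58209))) = 5084287/(-58209/7403) = 5084287*(-7403/58209) = -37638976661/58209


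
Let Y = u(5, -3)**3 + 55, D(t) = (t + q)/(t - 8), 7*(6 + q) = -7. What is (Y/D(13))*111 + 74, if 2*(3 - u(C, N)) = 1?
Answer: 105709/16 ≈ 6606.8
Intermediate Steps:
q = -7 (q = -6 + (1/7)*(-7) = -6 - 1 = -7)
u(C, N) = 5/2 (u(C, N) = 3 - 1/2*1 = 3 - 1/2 = 5/2)
D(t) = (-7 + t)/(-8 + t) (D(t) = (t - 7)/(t - 8) = (-7 + t)/(-8 + t))
Y = 565/8 (Y = (5/2)**3 + 55 = 125/8 + 55 = 565/8 ≈ 70.625)
(Y/D(13))*111 + 74 = (565/(8*(((-7 + 13)/(-8 + 13)))))*111 + 74 = (565/(8*((6/5))))*111 + 74 = (565/(8*(((1/5)*6))))*111 + 74 = (565/(8*(6/5)))*111 + 74 = ((565/8)*(5/6))*111 + 74 = (2825/48)*111 + 74 = 104525/16 + 74 = 105709/16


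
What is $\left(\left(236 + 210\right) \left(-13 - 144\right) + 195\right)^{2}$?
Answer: $4875809929$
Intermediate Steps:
$\left(\left(236 + 210\right) \left(-13 - 144\right) + 195\right)^{2} = \left(446 \left(-157\right) + 195\right)^{2} = \left(-70022 + 195\right)^{2} = \left(-69827\right)^{2} = 4875809929$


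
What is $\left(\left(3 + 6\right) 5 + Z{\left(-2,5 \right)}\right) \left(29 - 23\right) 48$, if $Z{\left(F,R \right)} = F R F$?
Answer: $18720$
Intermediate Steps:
$Z{\left(F,R \right)} = R F^{2}$ ($Z{\left(F,R \right)} = F F R = R F^{2}$)
$\left(\left(3 + 6\right) 5 + Z{\left(-2,5 \right)}\right) \left(29 - 23\right) 48 = \left(\left(3 + 6\right) 5 + 5 \left(-2\right)^{2}\right) \left(29 - 23\right) 48 = \left(9 \cdot 5 + 5 \cdot 4\right) 6 \cdot 48 = \left(45 + 20\right) 6 \cdot 48 = 65 \cdot 6 \cdot 48 = 390 \cdot 48 = 18720$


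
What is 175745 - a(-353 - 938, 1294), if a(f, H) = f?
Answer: 177036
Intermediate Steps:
175745 - a(-353 - 938, 1294) = 175745 - (-353 - 938) = 175745 - 1*(-1291) = 175745 + 1291 = 177036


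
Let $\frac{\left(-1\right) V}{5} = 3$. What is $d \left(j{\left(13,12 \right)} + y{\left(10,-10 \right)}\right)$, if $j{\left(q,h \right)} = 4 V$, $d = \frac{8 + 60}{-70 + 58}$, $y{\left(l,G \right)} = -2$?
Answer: $\frac{1054}{3} \approx 351.33$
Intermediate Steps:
$V = -15$ ($V = \left(-5\right) 3 = -15$)
$d = - \frac{17}{3}$ ($d = \frac{68}{-12} = 68 \left(- \frac{1}{12}\right) = - \frac{17}{3} \approx -5.6667$)
$j{\left(q,h \right)} = -60$ ($j{\left(q,h \right)} = 4 \left(-15\right) = -60$)
$d \left(j{\left(13,12 \right)} + y{\left(10,-10 \right)}\right) = - \frac{17 \left(-60 - 2\right)}{3} = \left(- \frac{17}{3}\right) \left(-62\right) = \frac{1054}{3}$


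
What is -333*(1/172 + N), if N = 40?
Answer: -2291373/172 ≈ -13322.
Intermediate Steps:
-333*(1/172 + N) = -333*(1/172 + 40) = -333*6881/172 = -2291373/172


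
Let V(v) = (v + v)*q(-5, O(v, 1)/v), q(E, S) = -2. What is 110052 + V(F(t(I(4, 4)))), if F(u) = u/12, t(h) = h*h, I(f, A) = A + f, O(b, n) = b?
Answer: 330092/3 ≈ 1.1003e+5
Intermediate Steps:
t(h) = h²
F(u) = u/12 (F(u) = u*(1/12) = u/12)
V(v) = -4*v (V(v) = (v + v)*(-2) = (2*v)*(-2) = -4*v)
110052 + V(F(t(I(4, 4)))) = 110052 - (4 + 4)²/3 = 110052 - 8²/3 = 110052 - 64/3 = 330092/3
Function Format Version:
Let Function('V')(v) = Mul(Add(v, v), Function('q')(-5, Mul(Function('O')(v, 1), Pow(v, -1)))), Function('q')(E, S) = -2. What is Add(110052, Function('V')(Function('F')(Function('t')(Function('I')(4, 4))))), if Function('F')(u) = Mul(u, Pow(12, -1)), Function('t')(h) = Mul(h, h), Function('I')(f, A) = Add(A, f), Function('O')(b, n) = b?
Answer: Rational(330092, 3) ≈ 1.1003e+5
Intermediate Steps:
Function('t')(h) = Pow(h, 2)
Function('F')(u) = Mul(Rational(1, 12), u) (Function('F')(u) = Mul(u, Rational(1, 12)) = Mul(Rational(1, 12), u))
Function('V')(v) = Mul(-4, v) (Function('V')(v) = Mul(Add(v, v), -2) = Mul(Mul(2, v), -2) = Mul(-4, v))
Add(110052, Function('V')(Function('F')(Function('t')(Function('I')(4, 4))))) = Add(110052, Mul(-4, Mul(Rational(1, 12), Pow(Add(4, 4), 2)))) = Add(110052, Mul(-4, Mul(Rational(1, 12), Pow(8, 2)))) = Add(110052, Mul(-4, Mul(Rational(1, 12), 64))) = Add(110052, Mul(-4, Rational(16, 3))) = Add(110052, Rational(-64, 3)) = Rational(330092, 3)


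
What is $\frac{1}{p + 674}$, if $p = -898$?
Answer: $- \frac{1}{224} \approx -0.0044643$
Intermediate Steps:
$\frac{1}{p + 674} = \frac{1}{-898 + 674} = \frac{1}{-224} = - \frac{1}{224}$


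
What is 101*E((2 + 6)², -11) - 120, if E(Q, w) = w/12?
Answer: -2551/12 ≈ -212.58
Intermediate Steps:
E(Q, w) = w/12 (E(Q, w) = w*(1/12) = w/12)
101*E((2 + 6)², -11) - 120 = 101*((1/12)*(-11)) - 120 = 101*(-11/12) - 120 = -1111/12 - 120 = -2551/12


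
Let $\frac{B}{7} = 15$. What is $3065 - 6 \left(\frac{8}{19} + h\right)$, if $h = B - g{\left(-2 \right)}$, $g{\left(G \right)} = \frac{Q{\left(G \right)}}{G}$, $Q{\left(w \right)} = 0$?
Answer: $\frac{46217}{19} \approx 2432.5$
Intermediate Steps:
$B = 105$ ($B = 7 \cdot 15 = 105$)
$g{\left(G \right)} = 0$ ($g{\left(G \right)} = \frac{0}{G} = 0$)
$h = 105$ ($h = 105 - 0 = 105 + 0 = 105$)
$3065 - 6 \left(\frac{8}{19} + h\right) = 3065 - 6 \left(\frac{8}{19} + 105\right) = 3065 - \frac{12018}{19} = \frac{46217}{19}$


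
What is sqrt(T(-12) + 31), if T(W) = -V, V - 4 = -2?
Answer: sqrt(29) ≈ 5.3852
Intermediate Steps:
V = 2 (V = 4 - 2 = 2)
T(W) = -2 (T(W) = -1*2 = -2)
sqrt(T(-12) + 31) = sqrt(-2 + 31) = sqrt(29)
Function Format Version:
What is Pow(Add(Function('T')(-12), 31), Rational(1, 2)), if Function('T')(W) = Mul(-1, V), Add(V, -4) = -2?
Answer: Pow(29, Rational(1, 2)) ≈ 5.3852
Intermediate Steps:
V = 2 (V = Add(4, -2) = 2)
Function('T')(W) = -2 (Function('T')(W) = Mul(-1, 2) = -2)
Pow(Add(Function('T')(-12), 31), Rational(1, 2)) = Pow(Add(-2, 31), Rational(1, 2)) = Pow(29, Rational(1, 2))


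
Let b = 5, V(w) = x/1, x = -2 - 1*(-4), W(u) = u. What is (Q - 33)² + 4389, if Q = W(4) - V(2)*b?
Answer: 5910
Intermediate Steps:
x = 2 (x = -2 + 4 = 2)
V(w) = 2 (V(w) = 2/1 = 2*1 = 2)
Q = -6 (Q = 4 - 2*5 = 4 - 1*10 = 4 - 10 = -6)
(Q - 33)² + 4389 = (-6 - 33)² + 4389 = (-39)² + 4389 = 1521 + 4389 = 5910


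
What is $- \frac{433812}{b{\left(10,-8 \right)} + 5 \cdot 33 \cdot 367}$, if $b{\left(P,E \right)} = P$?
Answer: $- \frac{433812}{60565} \approx -7.1628$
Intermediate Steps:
$- \frac{433812}{b{\left(10,-8 \right)} + 5 \cdot 33 \cdot 367} = - \frac{433812}{10 + 5 \cdot 33 \cdot 367} = - \frac{433812}{10 + 165 \cdot 367} = - \frac{433812}{10 + 60555} = - \frac{433812}{60565}$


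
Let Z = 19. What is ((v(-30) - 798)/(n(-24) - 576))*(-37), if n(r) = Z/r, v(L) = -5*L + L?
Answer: -602064/13843 ≈ -43.492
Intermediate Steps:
v(L) = -4*L
n(r) = 19/r
((v(-30) - 798)/(n(-24) - 576))*(-37) = ((-4*(-30) - 798)/(19/(-24) - 576))*(-37) = ((120 - 798)/(19*(-1/24) - 576))*(-37) = -678/(-19/24 - 576)*(-37) = -678/(-13843/24)*(-37) = -678*(-24/13843)*(-37) = (16272/13843)*(-37) = -602064/13843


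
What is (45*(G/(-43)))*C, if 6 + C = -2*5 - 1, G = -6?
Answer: -4590/43 ≈ -106.74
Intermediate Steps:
C = -17 (C = -6 + (-2*5 - 1) = -6 + (-10 - 1) = -6 - 11 = -17)
(45*(G/(-43)))*C = (45*(-6/(-43)))*(-17) = (45*(-6*(-1/43)))*(-17) = (45*(6/43))*(-17) = (270/43)*(-17) = -4590/43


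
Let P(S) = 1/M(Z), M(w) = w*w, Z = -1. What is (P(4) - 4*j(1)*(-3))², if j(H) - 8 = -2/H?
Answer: 5329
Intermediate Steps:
j(H) = 8 - 2/H
M(w) = w²
P(S) = 1 (P(S) = 1/((-1)²) = 1/1 = 1)
(P(4) - 4*j(1)*(-3))² = (1 - 4*(8 - 2/1)*(-3))² = (1 - 4*(8 - 2*1)*(-3))² = (1 - 4*(8 - 2)*(-3))² = (1 - 4*6*(-3))² = (1 - 24*(-3))² = (1 + 72)² = 73² = 5329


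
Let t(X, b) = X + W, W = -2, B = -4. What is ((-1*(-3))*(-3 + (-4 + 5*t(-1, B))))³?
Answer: -287496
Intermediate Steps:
t(X, b) = -2 + X (t(X, b) = X - 2 = -2 + X)
((-1*(-3))*(-3 + (-4 + 5*t(-1, B))))³ = ((-1*(-3))*(-3 + (-4 + 5*(-2 - 1))))³ = (3*(-3 + (-4 + 5*(-3))))³ = (3*(-3 + (-4 - 15)))³ = (3*(-3 - 19))³ = (3*(-22))³ = (-66)³ = -287496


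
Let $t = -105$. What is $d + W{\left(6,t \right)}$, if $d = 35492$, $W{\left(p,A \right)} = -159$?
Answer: $35333$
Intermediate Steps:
$d + W{\left(6,t \right)} = 35492 - 159 = 35333$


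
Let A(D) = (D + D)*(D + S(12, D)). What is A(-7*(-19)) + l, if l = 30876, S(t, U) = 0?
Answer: 66254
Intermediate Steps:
A(D) = 2*D² (A(D) = (D + D)*(D + 0) = (2*D)*D = 2*D²)
A(-7*(-19)) + l = 2*(-7*(-19))² + 30876 = 2*133² + 30876 = 2*17689 + 30876 = 35378 + 30876 = 66254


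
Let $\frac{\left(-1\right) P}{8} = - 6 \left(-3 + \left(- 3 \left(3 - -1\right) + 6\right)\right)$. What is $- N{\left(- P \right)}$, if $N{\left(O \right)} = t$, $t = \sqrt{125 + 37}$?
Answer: $- 9 \sqrt{2} \approx -12.728$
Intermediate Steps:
$t = 9 \sqrt{2}$ ($t = \sqrt{162} = 9 \sqrt{2} \approx 12.728$)
$P = -432$ ($P = - 8 \left(- 6 \left(-3 + \left(- 3 \left(3 - -1\right) + 6\right)\right)\right) = - 8 \left(- 6 \left(-3 + \left(- 3 \left(3 + 1\right) + 6\right)\right)\right) = - 8 \left(- 6 \left(-3 + \left(\left(-3\right) 4 + 6\right)\right)\right) = - 8 \left(- 6 \left(-3 + \left(-12 + 6\right)\right)\right) = - 8 \left(- 6 \left(-3 - 6\right)\right) = - 8 \left(\left(-6\right) \left(-9\right)\right) = \left(-8\right) 54 = -432$)
$N{\left(O \right)} = 9 \sqrt{2}$
$- N{\left(- P \right)} = - 9 \sqrt{2}$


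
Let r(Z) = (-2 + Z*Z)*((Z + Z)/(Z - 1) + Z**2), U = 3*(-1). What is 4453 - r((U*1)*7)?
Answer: -2089825/11 ≈ -1.8998e+5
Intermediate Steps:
U = -3
r(Z) = (-2 + Z**2)*(Z**2 + 2*Z/(-1 + Z)) (r(Z) = (-2 + Z**2)*((2*Z)/(-1 + Z) + Z**2) = (-2 + Z**2)*(2*Z/(-1 + Z) + Z**2) = (-2 + Z**2)*(Z**2 + 2*Z/(-1 + Z)))
4453 - r((U*1)*7) = 4453 - -3*1*7*(-4 + (-3*1*7)**4 - (-3*1*7)**3 + 2*(-3*1*7))/(-1 - 3*1*7) = 4453 - (-3*7)*(-4 + (-3*7)**4 - (-3*7)**3 + 2*(-3*7))/(-1 - 3*7) = 4453 - (-21)*(-4 + (-21)**4 - 1*(-21)**3 + 2*(-21))/(-1 - 21) = 4453 - (-21)*(-4 + 194481 - 1*(-9261) - 42)/(-22) = 4453 - (-21)*(-1)*(-4 + 194481 + 9261 - 42)/22 = 4453 - (-21)*(-1)*203696/22 = 4453 - 1*2138808/11 = 4453 - 2138808/11 = -2089825/11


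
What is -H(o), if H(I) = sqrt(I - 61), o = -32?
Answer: -I*sqrt(93) ≈ -9.6436*I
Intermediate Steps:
H(I) = sqrt(-61 + I)
-H(o) = -sqrt(-61 - 32) = -sqrt(-93) = -I*sqrt(93)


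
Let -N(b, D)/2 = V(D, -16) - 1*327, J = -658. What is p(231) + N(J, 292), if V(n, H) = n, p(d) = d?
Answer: 301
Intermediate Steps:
N(b, D) = 654 - 2*D (N(b, D) = -2*(D - 1*327) = -2*(D - 327) = -2*(-327 + D) = 654 - 2*D)
p(231) + N(J, 292) = 231 + (654 - 2*292) = 231 + (654 - 584) = 231 + 70 = 301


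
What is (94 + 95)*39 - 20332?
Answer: -12961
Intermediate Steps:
(94 + 95)*39 - 20332 = 189*39 - 20332 = 7371 - 20332 = -12961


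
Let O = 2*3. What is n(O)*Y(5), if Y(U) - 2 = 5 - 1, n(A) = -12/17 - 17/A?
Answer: -361/17 ≈ -21.235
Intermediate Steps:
O = 6
n(A) = -12/17 - 17/A (n(A) = -12*1/17 - 17/A = -12/17 - 17/A)
Y(U) = 6 (Y(U) = 2 + (5 - 1) = 2 + 4 = 6)
n(O)*Y(5) = (-12/17 - 17/6)*6 = -361/102*6 = -361/17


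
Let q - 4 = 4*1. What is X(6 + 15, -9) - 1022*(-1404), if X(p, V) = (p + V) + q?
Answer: 1434908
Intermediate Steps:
q = 8 (q = 4 + 4*1 = 4 + 4 = 8)
X(p, V) = 8 + V + p (X(p, V) = (p + V) + 8 = (V + p) + 8 = 8 + V + p)
X(6 + 15, -9) - 1022*(-1404) = (8 - 9 + (6 + 15)) - 1022*(-1404) = (8 - 9 + 21) + 1434888 = 20 + 1434888 = 1434908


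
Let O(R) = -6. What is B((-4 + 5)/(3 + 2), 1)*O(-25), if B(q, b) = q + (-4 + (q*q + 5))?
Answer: -186/25 ≈ -7.4400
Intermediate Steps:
B(q, b) = 1 + q + q**2 (B(q, b) = q + (-4 + (q**2 + 5)) = q + (-4 + (5 + q**2)) = q + (1 + q**2) = 1 + q + q**2)
B((-4 + 5)/(3 + 2), 1)*O(-25) = (1 + (-4 + 5)/(3 + 2) + ((-4 + 5)/(3 + 2))**2)*(-6) = (1 + 1/5 + (1/5)**2)*(-6) = (1 + 1/5 + 1/25)*(-6) = (31/25)*(-6) = -186/25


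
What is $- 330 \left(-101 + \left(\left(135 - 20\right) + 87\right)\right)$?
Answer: $-33330$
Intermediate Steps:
$- 330 \left(-101 + \left(\left(135 - 20\right) + 87\right)\right) = - 330 \left(-101 + \left(115 + 87\right)\right) = - 330 \left(-101 + 202\right) = \left(-330\right) 101 = -33330$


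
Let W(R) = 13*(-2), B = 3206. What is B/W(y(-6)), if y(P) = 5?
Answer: -1603/13 ≈ -123.31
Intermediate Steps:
W(R) = -26
B/W(y(-6)) = 3206/(-26) = 3206*(-1/26) = -1603/13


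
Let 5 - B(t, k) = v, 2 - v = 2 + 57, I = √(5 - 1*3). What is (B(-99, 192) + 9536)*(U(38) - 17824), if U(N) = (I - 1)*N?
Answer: -171439476 + 364724*√2 ≈ -1.7092e+8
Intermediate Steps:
I = √2 (I = √(5 - 3) = √2 ≈ 1.4142)
v = -57 (v = 2 - (2 + 57) = 2 - 1*59 = 2 - 59 = -57)
B(t, k) = 62 (B(t, k) = 5 - 1*(-57) = 5 + 57 = 62)
U(N) = N*(-1 + √2) (U(N) = (√2 - 1)*N = (-1 + √2)*N = N*(-1 + √2))
(B(-99, 192) + 9536)*(U(38) - 17824) = (62 + 9536)*(38*(-1 + √2) - 17824) = 9598*((-38 + 38*√2) - 17824) = 9598*(-17862 + 38*√2) = -171439476 + 364724*√2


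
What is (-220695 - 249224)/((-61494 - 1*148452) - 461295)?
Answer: 469919/671241 ≈ 0.70008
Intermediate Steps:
(-220695 - 249224)/((-61494 - 1*148452) - 461295) = -469919/((-61494 - 148452) - 461295) = -469919/(-209946 - 461295) = -469919/(-671241) = -469919*(-1/671241) = 469919/671241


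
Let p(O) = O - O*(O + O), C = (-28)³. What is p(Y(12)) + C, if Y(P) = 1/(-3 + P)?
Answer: -1778105/81 ≈ -21952.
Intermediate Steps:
C = -21952
p(O) = O - 2*O² (p(O) = O - O*2*O = O - 2*O²)
p(Y(12)) + C = (1 - 2/(-3 + 12))/(-3 + 12) - 21952 = (1 - 2/9)/9 - 21952 = (⅑)*(7/9) - 21952 = 7/81 - 21952 = -1778105/81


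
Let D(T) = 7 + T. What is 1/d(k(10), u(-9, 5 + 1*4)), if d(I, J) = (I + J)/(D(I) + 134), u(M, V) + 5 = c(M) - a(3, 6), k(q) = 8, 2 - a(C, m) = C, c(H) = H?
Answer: -149/5 ≈ -29.800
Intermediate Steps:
a(C, m) = 2 - C
u(M, V) = -4 + M (u(M, V) = -5 + (M - (2 - 1*3)) = -5 + (M - (2 - 3)) = -5 + (M - 1*(-1)) = -5 + (M + 1) = -5 + (1 + M) = -4 + M)
d(I, J) = (I + J)/(141 + I) (d(I, J) = (I + J)/((7 + I) + 134) = (I + J)/(141 + I))
1/d(k(10), u(-9, 5 + 1*4)) = 1/((8 + (-4 - 9))/(141 + 8)) = 1/((8 - 13)/149) = 1/((1/149)*(-5)) = 1/(-5/149) = -149/5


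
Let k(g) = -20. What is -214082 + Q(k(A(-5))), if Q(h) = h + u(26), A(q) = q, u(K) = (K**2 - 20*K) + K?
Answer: -213920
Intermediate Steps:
u(K) = K**2 - 19*K
Q(h) = 182 + h (Q(h) = h + 26*(-19 + 26) = h + 26*7 = h + 182 = 182 + h)
-214082 + Q(k(A(-5))) = -214082 + (182 - 20) = -214082 + 162 = -213920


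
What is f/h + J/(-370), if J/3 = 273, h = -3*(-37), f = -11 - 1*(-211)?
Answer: -457/1110 ≈ -0.41171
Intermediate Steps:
f = 200 (f = -11 + 211 = 200)
h = 111
J = 819 (J = 3*273 = 819)
f/h + J/(-370) = 200/111 + 819/(-370) = 200*(1/111) + 819*(-1/370) = 200/111 - 819/370 = -457/1110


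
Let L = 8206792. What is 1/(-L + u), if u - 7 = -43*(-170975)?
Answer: -1/854860 ≈ -1.1698e-6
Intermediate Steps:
u = 7351932 (u = 7 - 43*(-170975) = 7 + 7351925 = 7351932)
1/(-L + u) = 1/(-1*8206792 + 7351932) = 1/(-8206792 + 7351932) = 1/(-854860) = -1/854860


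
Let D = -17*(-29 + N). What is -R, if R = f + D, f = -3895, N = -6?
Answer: 3300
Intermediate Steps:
D = 595 (D = -17*(-29 - 6) = -17*(-35) = 595)
R = -3300 (R = -3895 + 595 = -3300)
-R = -1*(-3300) = 3300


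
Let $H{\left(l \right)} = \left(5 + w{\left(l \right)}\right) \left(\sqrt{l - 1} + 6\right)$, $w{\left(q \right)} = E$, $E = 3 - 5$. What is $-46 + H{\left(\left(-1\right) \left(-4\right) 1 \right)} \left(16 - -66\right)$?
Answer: $1430 + 246 \sqrt{3} \approx 1856.1$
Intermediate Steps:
$E = -2$ ($E = 3 - 5 = -2$)
$w{\left(q \right)} = -2$
$H{\left(l \right)} = 18 + 3 \sqrt{-1 + l}$ ($H{\left(l \right)} = \left(5 - 2\right) \left(\sqrt{l - 1} + 6\right) = 3 \left(\sqrt{-1 + l} + 6\right) = 3 \left(6 + \sqrt{-1 + l}\right) = 18 + 3 \sqrt{-1 + l}$)
$-46 + H{\left(\left(-1\right) \left(-4\right) 1 \right)} \left(16 - -66\right) = -46 + \left(18 + 3 \sqrt{-1 + \left(-1\right) \left(-4\right) 1}\right) \left(16 - -66\right) = -46 + \left(18 + 3 \sqrt{-1 + 4 \cdot 1}\right) \left(16 + 66\right) = -46 + \left(18 + 3 \sqrt{-1 + 4}\right) 82 = -46 + \left(18 + 3 \sqrt{3}\right) 82 = -46 + \left(1476 + 246 \sqrt{3}\right) = 1430 + 246 \sqrt{3}$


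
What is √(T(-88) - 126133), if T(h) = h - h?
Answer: I*√126133 ≈ 355.15*I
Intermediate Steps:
T(h) = 0
√(T(-88) - 126133) = √(0 - 126133) = √(-126133) = I*√126133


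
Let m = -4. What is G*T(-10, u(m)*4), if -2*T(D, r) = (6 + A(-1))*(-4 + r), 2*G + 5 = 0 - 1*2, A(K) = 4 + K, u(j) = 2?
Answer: 63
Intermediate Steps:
G = -7/2 (G = -5/2 + (0 - 1*2)/2 = -5/2 + (0 - 2)/2 = -5/2 + (½)*(-2) = -5/2 - 1 = -7/2 ≈ -3.5000)
T(D, r) = 18 - 9*r/2 (T(D, r) = -(6 + (4 - 1))*(-4 + r)/2 = -(6 + 3)*(-4 + r)/2 = -9*(-4 + r)/2 = -(-36 + 9*r)/2 = 18 - 9*r/2)
G*T(-10, u(m)*4) = -7*(18 - 9*4)/2 = -7*(18 - 9/2*8)/2 = -7*(18 - 36)/2 = -7/2*(-18) = 63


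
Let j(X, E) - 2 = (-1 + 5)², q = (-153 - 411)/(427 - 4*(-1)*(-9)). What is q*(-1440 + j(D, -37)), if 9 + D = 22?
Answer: 802008/391 ≈ 2051.2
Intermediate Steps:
D = 13 (D = -9 + 22 = 13)
q = -564/391 (q = -564/(427 + 4*(-9)) = -564/(427 - 36) = -564/391 ≈ -1.4425)
j(X, E) = 18 (j(X, E) = 2 + (-1 + 5)² = 2 + 4² = 2 + 16 = 18)
q*(-1440 + j(D, -37)) = -564*(-1440 + 18)/391 = -564/391*(-1422) = 802008/391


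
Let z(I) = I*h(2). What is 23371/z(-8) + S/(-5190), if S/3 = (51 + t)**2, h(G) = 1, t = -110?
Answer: -20229839/6920 ≈ -2923.4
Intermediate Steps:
S = 10443 (S = 3*(51 - 110)**2 = 3*(-59)**2 = 3*3481 = 10443)
z(I) = I (z(I) = I*1 = I)
23371/z(-8) + S/(-5190) = 23371/(-8) + 10443/(-5190) = 23371*(-1/8) + 10443*(-1/5190) = -23371/8 - 3481/1730 = -20229839/6920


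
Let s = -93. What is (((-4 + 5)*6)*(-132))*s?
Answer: 73656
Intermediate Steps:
(((-4 + 5)*6)*(-132))*s = (((-4 + 5)*6)*(-132))*(-93) = ((1*6)*(-132))*(-93) = (6*(-132))*(-93) = -792*(-93) = 73656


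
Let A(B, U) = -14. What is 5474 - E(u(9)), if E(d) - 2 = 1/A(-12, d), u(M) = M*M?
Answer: 76609/14 ≈ 5472.1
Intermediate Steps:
u(M) = M²
E(d) = 27/14 (E(d) = 2 + 1/(-14) = 2 - 1/14 = 27/14)
5474 - E(u(9)) = 5474 - 1*27/14 = 5474 - 27/14 = 76609/14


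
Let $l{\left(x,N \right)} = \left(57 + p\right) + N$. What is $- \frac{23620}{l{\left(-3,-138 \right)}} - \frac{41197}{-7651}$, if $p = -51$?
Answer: $\frac{46538656}{252483} \approx 184.32$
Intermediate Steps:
$l{\left(x,N \right)} = 6 + N$ ($l{\left(x,N \right)} = \left(57 - 51\right) + N = 6 + N$)
$- \frac{23620}{l{\left(-3,-138 \right)}} - \frac{41197}{-7651} = - \frac{23620}{6 - 138} - \frac{41197}{-7651} = - \frac{23620}{-132} - - \frac{41197}{7651} = \left(-23620\right) \left(- \frac{1}{132}\right) + \frac{41197}{7651} = \frac{5905}{33} + \frac{41197}{7651} = \frac{46538656}{252483}$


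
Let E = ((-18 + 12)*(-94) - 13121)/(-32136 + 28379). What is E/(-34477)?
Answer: -12557/129530089 ≈ -9.6943e-5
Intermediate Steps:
E = 12557/3757 (E = (-6*(-94) - 13121)/(-3757) = (564 - 13121)*(-1/3757) = -12557*(-1/3757) = 12557/3757 ≈ 3.3423)
E/(-34477) = (12557/3757)/(-34477) = (12557/3757)*(-1/34477) = -12557/129530089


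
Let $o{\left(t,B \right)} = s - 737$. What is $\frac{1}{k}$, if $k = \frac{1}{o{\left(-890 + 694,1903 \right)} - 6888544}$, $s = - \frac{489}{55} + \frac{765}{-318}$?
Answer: $- \frac{40164574089}{5830} \approx -6.8893 \cdot 10^{6}$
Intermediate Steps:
$s = - \frac{65859}{5830}$ ($s = \left(-489\right) \frac{1}{55} + 765 \left(- \frac{1}{318}\right) = - \frac{489}{55} - \frac{255}{106} = - \frac{65859}{5830} \approx -11.297$)
$o{\left(t,B \right)} = - \frac{4362569}{5830}$ ($o{\left(t,B \right)} = - \frac{65859}{5830} - 737 = - \frac{4362569}{5830}$)
$k = - \frac{5830}{40164574089}$ ($k = \frac{1}{- \frac{4362569}{5830} - 6888544} = \frac{1}{- \frac{40164574089}{5830}} = - \frac{5830}{40164574089} \approx -1.4515 \cdot 10^{-7}$)
$\frac{1}{k} = \frac{1}{- \frac{5830}{40164574089}} = - \frac{40164574089}{5830}$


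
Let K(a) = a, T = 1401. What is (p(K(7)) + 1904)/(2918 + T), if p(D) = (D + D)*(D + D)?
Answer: 300/617 ≈ 0.48622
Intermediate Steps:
p(D) = 4*D² (p(D) = (2*D)*(2*D) = 4*D²)
(p(K(7)) + 1904)/(2918 + T) = (4*7² + 1904)/(2918 + 1401) = (4*49 + 1904)/4319 = (196 + 1904)*(1/4319) = 2100*(1/4319) = 300/617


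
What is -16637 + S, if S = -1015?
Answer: -17652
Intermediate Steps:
-16637 + S = -16637 - 1015 = -17652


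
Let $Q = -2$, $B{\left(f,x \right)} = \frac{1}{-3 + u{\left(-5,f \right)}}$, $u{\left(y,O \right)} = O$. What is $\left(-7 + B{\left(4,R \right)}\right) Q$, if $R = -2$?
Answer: $12$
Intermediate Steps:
$B{\left(f,x \right)} = \frac{1}{-3 + f}$
$\left(-7 + B{\left(4,R \right)}\right) Q = \left(-7 + \frac{1}{-3 + 4}\right) \left(-2\right) = \left(-7 + 1^{-1}\right) \left(-2\right) = \left(-7 + 1\right) \left(-2\right) = \left(-6\right) \left(-2\right) = 12$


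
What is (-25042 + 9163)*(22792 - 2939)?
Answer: -315245787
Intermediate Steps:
(-25042 + 9163)*(22792 - 2939) = -15879*19853 = -315245787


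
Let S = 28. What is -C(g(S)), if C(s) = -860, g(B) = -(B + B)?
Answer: 860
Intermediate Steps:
g(B) = -2*B
-C(g(S)) = -1*(-860) = 860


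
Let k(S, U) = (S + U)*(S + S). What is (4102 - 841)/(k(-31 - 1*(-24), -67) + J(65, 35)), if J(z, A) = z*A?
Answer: 3261/3311 ≈ 0.98490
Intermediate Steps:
J(z, A) = A*z
k(S, U) = 2*S*(S + U) (k(S, U) = (S + U)*(2*S) = 2*S*(S + U))
(4102 - 841)/(k(-31 - 1*(-24), -67) + J(65, 35)) = (4102 - 841)/(2*(-31 - 1*(-24))*((-31 - 1*(-24)) - 67) + 35*65) = 3261/(2*(-31 + 24)*((-31 + 24) - 67) + 2275) = 3261/(2*(-7)*(-7 - 67) + 2275) = 3261/(2*(-7)*(-74) + 2275) = 3261/(1036 + 2275) = 3261/3311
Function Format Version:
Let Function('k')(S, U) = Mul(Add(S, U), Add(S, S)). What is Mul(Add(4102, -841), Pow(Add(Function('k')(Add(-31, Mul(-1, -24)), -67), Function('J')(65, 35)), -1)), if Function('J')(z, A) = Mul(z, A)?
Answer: Rational(3261, 3311) ≈ 0.98490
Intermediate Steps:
Function('J')(z, A) = Mul(A, z)
Function('k')(S, U) = Mul(2, S, Add(S, U)) (Function('k')(S, U) = Mul(Add(S, U), Mul(2, S)) = Mul(2, S, Add(S, U)))
Mul(Add(4102, -841), Pow(Add(Function('k')(Add(-31, Mul(-1, -24)), -67), Function('J')(65, 35)), -1)) = Mul(Add(4102, -841), Pow(Add(Mul(2, Add(-31, Mul(-1, -24)), Add(Add(-31, Mul(-1, -24)), -67)), Mul(35, 65)), -1)) = Mul(3261, Pow(Add(Mul(2, Add(-31, 24), Add(Add(-31, 24), -67)), 2275), -1)) = Mul(3261, Pow(Add(Mul(2, -7, Add(-7, -67)), 2275), -1)) = Mul(3261, Pow(Add(Mul(2, -7, -74), 2275), -1)) = Mul(3261, Pow(Add(1036, 2275), -1)) = Mul(3261, Pow(3311, -1)) = Mul(3261, Rational(1, 3311)) = Rational(3261, 3311)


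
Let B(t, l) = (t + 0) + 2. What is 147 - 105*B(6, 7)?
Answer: -693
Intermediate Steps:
B(t, l) = 2 + t (B(t, l) = t + 2 = 2 + t)
147 - 105*B(6, 7) = 147 - 105*(2 + 6) = 147 - 105*8 = 147 - 840 = -693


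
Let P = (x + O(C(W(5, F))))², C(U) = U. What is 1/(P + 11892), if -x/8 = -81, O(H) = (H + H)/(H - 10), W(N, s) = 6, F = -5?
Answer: 1/427917 ≈ 2.3369e-6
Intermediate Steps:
O(H) = 2*H/(-10 + H) (O(H) = (2*H)/(-10 + H) = 2*H/(-10 + H))
x = 648 (x = -8*(-81) = 648)
P = 416025 (P = (648 + 2*6/(-10 + 6))² = (648 + 2*6/(-4))² = (648 + 2*6*(-¼))² = (648 - 3)² = 645² = 416025)
1/(P + 11892) = 1/(416025 + 11892) = 1/427917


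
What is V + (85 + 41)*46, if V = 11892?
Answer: 17688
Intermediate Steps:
V + (85 + 41)*46 = 11892 + (85 + 41)*46 = 11892 + 126*46 = 11892 + 5796 = 17688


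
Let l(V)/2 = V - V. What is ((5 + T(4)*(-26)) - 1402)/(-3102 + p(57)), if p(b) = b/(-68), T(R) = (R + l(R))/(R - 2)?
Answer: 32844/70331 ≈ 0.46699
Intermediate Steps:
l(V) = 0 (l(V) = 2*(V - V) = 2*0 = 0)
T(R) = R/(-2 + R) (T(R) = (R + 0)/(R - 2) = R/(-2 + R))
p(b) = -b/68 (p(b) = b*(-1/68) = -b/68)
((5 + T(4)*(-26)) - 1402)/(-3102 + p(57)) = ((5 + (4/(-2 + 4))*(-26)) - 1402)/(-3102 - 1/68*57) = ((5 + (4/2)*(-26)) - 1402)/(-3102 - 57/68) = ((5 + (4*(1/2))*(-26)) - 1402)/(-210993/68) = ((5 + 2*(-26)) - 1402)*(-68/210993) = ((5 - 52) - 1402)*(-68/210993) = (-47 - 1402)*(-68/210993) = -1449*(-68/210993) = 32844/70331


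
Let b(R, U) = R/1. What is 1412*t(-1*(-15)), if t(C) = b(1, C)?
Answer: 1412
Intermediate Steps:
b(R, U) = R (b(R, U) = R*1 = R)
t(C) = 1
1412*t(-1*(-15)) = 1412*1 = 1412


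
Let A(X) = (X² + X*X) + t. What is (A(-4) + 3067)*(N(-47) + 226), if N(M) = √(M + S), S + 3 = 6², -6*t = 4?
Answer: 2100670/3 + 9295*I*√14/3 ≈ 7.0022e+5 + 11593.0*I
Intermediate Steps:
t = -⅔ (t = -⅙*4 = -⅔ ≈ -0.66667)
S = 33 (S = -3 + 6² = -3 + 36 = 33)
A(X) = -⅔ + 2*X² (A(X) = (X² + X*X) - ⅔ = (X² + X²) - ⅔ = 2*X² - ⅔ = -⅔ + 2*X²)
N(M) = √(33 + M) (N(M) = √(M + 33) = √(33 + M))
(A(-4) + 3067)*(N(-47) + 226) = ((-⅔ + 2*(-4)²) + 3067)*(√(33 - 47) + 226) = ((-⅔ + 2*16) + 3067)*(√(-14) + 226) = ((-⅔ + 32) + 3067)*(I*√14 + 226) = (94/3 + 3067)*(226 + I*√14) = 9295*(226 + I*√14)/3 = 2100670/3 + 9295*I*√14/3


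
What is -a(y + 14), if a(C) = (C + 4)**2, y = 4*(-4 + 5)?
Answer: -484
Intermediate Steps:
y = 4 (y = 4*1 = 4)
a(C) = (4 + C)**2
-a(y + 14) = -(4 + (4 + 14))**2 = -(4 + 18)**2 = -1*22**2 = -1*484 = -484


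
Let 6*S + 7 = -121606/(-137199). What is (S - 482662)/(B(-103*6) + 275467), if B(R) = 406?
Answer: -397325301215/227096998362 ≈ -1.7496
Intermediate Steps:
S = -838787/823194 (S = -7/6 + (-121606/(-137199))/6 = -7/6 + (-121606*(-1/137199))/6 = -7/6 + (⅙)*(121606/137199) = -7/6 + 60803/411597 = -838787/823194 ≈ -1.0189)
(S - 482662)/(B(-103*6) + 275467) = (-838787/823194 - 482662)/(406 + 275467) = -397325301215/823194/275873 = -397325301215/823194*1/275873 = -397325301215/227096998362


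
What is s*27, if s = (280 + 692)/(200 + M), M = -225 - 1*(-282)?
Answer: 26244/257 ≈ 102.12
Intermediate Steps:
M = 57 (M = -225 + 282 = 57)
s = 972/257 (s = (280 + 692)/(200 + 57) = 972/257 ≈ 3.7821)
s*27 = (972/257)*27 = 26244/257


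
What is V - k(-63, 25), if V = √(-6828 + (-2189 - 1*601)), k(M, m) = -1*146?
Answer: 146 + I*√9618 ≈ 146.0 + 98.071*I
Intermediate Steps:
k(M, m) = -146
V = I*√9618 (V = √(-6828 + (-2189 - 601)) = √(-6828 - 2790) = √(-9618) = I*√9618 ≈ 98.071*I)
V - k(-63, 25) = I*√9618 - 1*(-146) = I*√9618 + 146 = 146 + I*√9618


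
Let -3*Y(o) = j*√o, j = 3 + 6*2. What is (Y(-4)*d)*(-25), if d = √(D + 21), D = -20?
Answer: 250*I ≈ 250.0*I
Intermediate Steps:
j = 15 (j = 3 + 12 = 15)
Y(o) = -5*√o
d = 1 (d = √(-20 + 21) = √1 = 1)
(Y(-4)*d)*(-25) = (-10*I*1)*(-25) = -10*I*(-25) = 250*I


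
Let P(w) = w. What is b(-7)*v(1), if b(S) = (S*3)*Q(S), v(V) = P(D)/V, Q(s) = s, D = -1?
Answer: -147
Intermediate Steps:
v(V) = -1/V
b(S) = 3*S**2 (b(S) = (S*3)*S = (3*S)*S = 3*S**2)
b(-7)*v(1) = (3*(-7)**2)*(-1/1) = (3*49)*(-1*1) = 147*(-1) = -147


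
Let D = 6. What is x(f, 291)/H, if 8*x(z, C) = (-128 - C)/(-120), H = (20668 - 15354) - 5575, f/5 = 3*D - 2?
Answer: -419/250560 ≈ -0.0016723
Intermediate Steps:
f = 80 (f = 5*(3*6 - 2) = 5*(18 - 2) = 5*16 = 80)
H = -261 (H = 5314 - 5575 = -261)
x(z, C) = 2/15 + C/960 (x(z, C) = ((-128 - C)/(-120))/8 = ((-128 - C)*(-1/120))/8 = (16/15 + C/120)/8 = 2/15 + C/960)
x(f, 291)/H = (2/15 + (1/960)*291)/(-261) = (2/15 + 97/320)*(-1/261) = (419/960)*(-1/261) = -419/250560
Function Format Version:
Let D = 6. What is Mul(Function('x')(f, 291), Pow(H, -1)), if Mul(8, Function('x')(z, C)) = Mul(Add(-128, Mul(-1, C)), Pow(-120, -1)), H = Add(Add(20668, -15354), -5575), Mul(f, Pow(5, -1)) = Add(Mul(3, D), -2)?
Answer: Rational(-419, 250560) ≈ -0.0016723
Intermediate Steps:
f = 80 (f = Mul(5, Add(Mul(3, 6), -2)) = Mul(5, Add(18, -2)) = Mul(5, 16) = 80)
H = -261 (H = Add(5314, -5575) = -261)
Function('x')(z, C) = Add(Rational(2, 15), Mul(Rational(1, 960), C)) (Function('x')(z, C) = Mul(Rational(1, 8), Mul(Add(-128, Mul(-1, C)), Pow(-120, -1))) = Mul(Rational(1, 8), Mul(Add(-128, Mul(-1, C)), Rational(-1, 120))) = Mul(Rational(1, 8), Add(Rational(16, 15), Mul(Rational(1, 120), C))) = Add(Rational(2, 15), Mul(Rational(1, 960), C)))
Mul(Function('x')(f, 291), Pow(H, -1)) = Mul(Add(Rational(2, 15), Mul(Rational(1, 960), 291)), Pow(-261, -1)) = Mul(Add(Rational(2, 15), Rational(97, 320)), Rational(-1, 261)) = Mul(Rational(419, 960), Rational(-1, 261)) = Rational(-419, 250560)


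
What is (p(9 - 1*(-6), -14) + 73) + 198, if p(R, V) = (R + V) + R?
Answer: 287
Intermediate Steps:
p(R, V) = V + 2*R
(p(9 - 1*(-6), -14) + 73) + 198 = ((-14 + 2*(9 - 1*(-6))) + 73) + 198 = ((-14 + 2*(9 + 6)) + 73) + 198 = ((-14 + 2*15) + 73) + 198 = ((-14 + 30) + 73) + 198 = (16 + 73) + 198 = 89 + 198 = 287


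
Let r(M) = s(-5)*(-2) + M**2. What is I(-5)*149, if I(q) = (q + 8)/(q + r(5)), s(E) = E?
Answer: 149/10 ≈ 14.900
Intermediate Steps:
r(M) = 10 + M**2 (r(M) = -5*(-2) + M**2 = 10 + M**2)
I(q) = (8 + q)/(35 + q) (I(q) = (q + 8)/(q + (10 + 5**2)) = (8 + q)/(q + (10 + 25)) = (8 + q)/(q + 35) = (8 + q)/(35 + q))
I(-5)*149 = ((8 - 5)/(35 - 5))*149 = (3/30)*149 = ((1/30)*3)*149 = (1/10)*149 = 149/10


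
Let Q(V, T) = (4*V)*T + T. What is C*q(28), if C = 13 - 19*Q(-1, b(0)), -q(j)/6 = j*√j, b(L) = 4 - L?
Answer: -80976*√7 ≈ -2.1424e+5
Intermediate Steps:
Q(V, T) = T + 4*T*V (Q(V, T) = 4*T*V + T = T + 4*T*V)
q(j) = -6*j^(3/2) (q(j) = -6*j*√j = -6*j^(3/2))
C = 241 (C = 13 - 19*(4 - 1*0)*(1 + 4*(-1)) = 13 - 19*(4 + 0)*(1 - 4) = 13 - 76*(-3) = 13 - 19*(-12) = 13 + 228 = 241)
C*q(28) = 241*(-336*√7) = -80976*√7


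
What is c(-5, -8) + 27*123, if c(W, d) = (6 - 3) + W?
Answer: 3319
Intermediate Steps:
c(W, d) = 3 + W
c(-5, -8) + 27*123 = (3 - 5) + 27*123 = -2 + 3321 = 3319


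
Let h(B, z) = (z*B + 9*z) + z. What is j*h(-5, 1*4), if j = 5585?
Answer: 111700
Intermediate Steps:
h(B, z) = 10*z + B*z (h(B, z) = (B*z + 9*z) + z = (9*z + B*z) + z = 10*z + B*z)
j*h(-5, 1*4) = 5585*((1*4)*(10 - 5)) = 5585*(4*5) = 5585*20 = 111700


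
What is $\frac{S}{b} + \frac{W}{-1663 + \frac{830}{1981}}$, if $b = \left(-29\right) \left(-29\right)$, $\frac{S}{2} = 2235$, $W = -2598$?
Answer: $\frac{19050593868}{2769894893} \approx 6.8777$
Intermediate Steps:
$S = 4470$ ($S = 2 \cdot 2235 = 4470$)
$b = 841$
$\frac{S}{b} + \frac{W}{-1663 + \frac{830}{1981}} = \frac{4470}{841} - \frac{2598}{-1663 + \frac{830}{1981}} = \frac{4470}{841} - \frac{2598}{- \frac{3293573}{1981}} = \frac{4470}{841} - - \frac{5146638}{3293573} = \frac{4470}{841} + \frac{5146638}{3293573} = \frac{19050593868}{2769894893}$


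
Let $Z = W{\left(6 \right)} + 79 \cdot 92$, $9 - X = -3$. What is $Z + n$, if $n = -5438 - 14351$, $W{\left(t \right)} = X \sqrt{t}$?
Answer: $-12521 + 12 \sqrt{6} \approx -12492.0$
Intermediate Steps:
$X = 12$ ($X = 9 - -3 = 9 + 3 = 12$)
$W{\left(t \right)} = 12 \sqrt{t}$
$n = -19789$
$Z = 7268 + 12 \sqrt{6}$ ($Z = 12 \sqrt{6} + 79 \cdot 92 = 12 \sqrt{6} + 7268 = 7268 + 12 \sqrt{6} \approx 7297.4$)
$Z + n = \left(7268 + 12 \sqrt{6}\right) - 19789 = -12521 + 12 \sqrt{6}$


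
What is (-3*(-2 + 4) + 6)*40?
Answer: 0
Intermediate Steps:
(-3*(-2 + 4) + 6)*40 = (-3*2 + 6)*40 = (-6 + 6)*40 = 0*40 = 0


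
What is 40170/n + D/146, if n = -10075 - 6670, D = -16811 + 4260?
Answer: -43206263/488954 ≈ -88.365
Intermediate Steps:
D = -12551
n = -16745
40170/n + D/146 = 40170/(-16745) - 12551/146 = 40170*(-1/16745) - 12551*1/146 = -8034/3349 - 12551/146 = -43206263/488954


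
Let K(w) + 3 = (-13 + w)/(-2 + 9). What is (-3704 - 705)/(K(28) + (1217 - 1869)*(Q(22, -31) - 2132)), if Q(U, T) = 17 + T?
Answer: -30863/9794338 ≈ -0.0031511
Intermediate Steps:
K(w) = -34/7 + w/7 (K(w) = -3 + (-13 + w)/(-2 + 9) = -3 + (-13 + w)/7 = -3 + (-13 + w)*(⅐) = -3 + (-13/7 + w/7) = -34/7 + w/7)
(-3704 - 705)/(K(28) + (1217 - 1869)*(Q(22, -31) - 2132)) = (-3704 - 705)/((-34/7 + (⅐)*28) + (1217 - 1869)*((17 - 31) - 2132)) = -4409/((-34/7 + 4) - 652*(-14 - 2132)) = -4409/(-6/7 - 652*(-2146)) = -4409/(-6/7 + 1399192) = -4409/9794338/7 = -4409*7/9794338 = -30863/9794338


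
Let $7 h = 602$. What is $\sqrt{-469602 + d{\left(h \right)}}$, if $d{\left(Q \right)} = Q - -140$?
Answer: $8 i \sqrt{7334} \approx 685.11 i$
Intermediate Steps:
$h = 86$ ($h = \frac{1}{7} \cdot 602 = 86$)
$d{\left(Q \right)} = 140 + Q$ ($d{\left(Q \right)} = Q + 140 = 140 + Q$)
$\sqrt{-469602 + d{\left(h \right)}} = \sqrt{-469602 + \left(140 + 86\right)} = \sqrt{-469602 + 226} = \sqrt{-469376} = 8 i \sqrt{7334}$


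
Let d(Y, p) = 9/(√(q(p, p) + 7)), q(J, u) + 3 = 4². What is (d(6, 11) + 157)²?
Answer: 493061/20 + 1413*√5/5 ≈ 25285.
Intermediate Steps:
q(J, u) = 13 (q(J, u) = -3 + 4² = -3 + 16 = 13)
d(Y, p) = 9*√5/10 (d(Y, p) = 9/(√(13 + 7)) = 9/(√20) = 9/((2*√5)) = 9*(√5/10) = 9*√5/10)
(d(6, 11) + 157)² = (9*√5/10 + 157)² = (157 + 9*√5/10)²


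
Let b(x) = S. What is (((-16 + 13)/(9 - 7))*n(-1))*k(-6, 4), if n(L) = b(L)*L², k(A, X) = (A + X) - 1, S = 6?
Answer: 27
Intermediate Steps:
b(x) = 6
k(A, X) = -1 + A + X
n(L) = 6*L²
(((-16 + 13)/(9 - 7))*n(-1))*k(-6, 4) = (((-16 + 13)/(9 - 7))*(6*(-1)²))*(-1 - 6 + 4) = ((-3/2)*(6*1))*(-3) = (-3*½*6)*(-3) = -3/2*6*(-3) = -9*(-3) = 27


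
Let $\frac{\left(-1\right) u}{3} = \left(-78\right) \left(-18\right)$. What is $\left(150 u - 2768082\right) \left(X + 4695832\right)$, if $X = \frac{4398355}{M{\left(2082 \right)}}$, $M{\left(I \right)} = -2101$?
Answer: $- \frac{33528088239528114}{2101} \approx -1.5958 \cdot 10^{13}$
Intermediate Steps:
$u = -4212$ ($u = - 3 \left(\left(-78\right) \left(-18\right)\right) = \left(-3\right) 1404 = -4212$)
$X = - \frac{4398355}{2101}$ ($X = \frac{4398355}{-2101} = 4398355 \left(- \frac{1}{2101}\right) = - \frac{4398355}{2101} \approx -2093.5$)
$\left(150 u - 2768082\right) \left(X + 4695832\right) = \left(150 \left(-4212\right) - 2768082\right) \left(- \frac{4398355}{2101} + 4695832\right) = \left(-631800 - 2768082\right) \frac{9861544677}{2101} = \left(-3399882\right) \frac{9861544677}{2101} = - \frac{33528088239528114}{2101}$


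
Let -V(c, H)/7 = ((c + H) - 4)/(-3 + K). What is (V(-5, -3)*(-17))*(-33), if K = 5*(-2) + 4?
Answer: -5236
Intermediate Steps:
K = -6 (K = -10 + 4 = -6)
V(c, H) = -28/9 + 7*H/9 + 7*c/9 (V(c, H) = -7*((c + H) - 4)/(-3 - 6) = -7*((H + c) - 4)/(-9) = -7*(-4 + H + c)*(-1)/9 = -7*(4/9 - H/9 - c/9) = -28/9 + 7*H/9 + 7*c/9)
(V(-5, -3)*(-17))*(-33) = ((-28/9 + (7/9)*(-3) + (7/9)*(-5))*(-17))*(-33) = ((-28/9 - 7/3 - 35/9)*(-17))*(-33) = -28/3*(-17)*(-33) = (476/3)*(-33) = -5236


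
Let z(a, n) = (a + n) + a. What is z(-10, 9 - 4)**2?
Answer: 225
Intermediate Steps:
z(a, n) = n + 2*a
z(-10, 9 - 4)**2 = ((9 - 4) + 2*(-10))**2 = (5 - 20)**2 = (-15)**2 = 225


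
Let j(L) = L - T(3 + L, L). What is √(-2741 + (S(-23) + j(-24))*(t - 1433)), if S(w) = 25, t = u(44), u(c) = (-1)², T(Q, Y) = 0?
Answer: I*√4173 ≈ 64.599*I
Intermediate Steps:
u(c) = 1
t = 1
j(L) = L (j(L) = L - 1*0 = L + 0 = L)
√(-2741 + (S(-23) + j(-24))*(t - 1433)) = √(-2741 + (25 - 24)*(1 - 1433)) = √(-2741 + 1*(-1432)) = √(-2741 - 1432) = √(-4173) = I*√4173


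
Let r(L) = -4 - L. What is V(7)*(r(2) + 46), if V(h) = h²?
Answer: 1960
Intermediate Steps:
V(7)*(r(2) + 46) = 7²*((-4 - 1*2) + 46) = 49*((-4 - 2) + 46) = 49*(-6 + 46) = 49*40 = 1960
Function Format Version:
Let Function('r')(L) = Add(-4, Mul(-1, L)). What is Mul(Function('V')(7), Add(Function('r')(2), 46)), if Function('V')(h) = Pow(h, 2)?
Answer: 1960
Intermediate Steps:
Mul(Function('V')(7), Add(Function('r')(2), 46)) = Mul(Pow(7, 2), Add(Add(-4, Mul(-1, 2)), 46)) = Mul(49, Add(Add(-4, -2), 46)) = Mul(49, Add(-6, 46)) = Mul(49, 40) = 1960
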